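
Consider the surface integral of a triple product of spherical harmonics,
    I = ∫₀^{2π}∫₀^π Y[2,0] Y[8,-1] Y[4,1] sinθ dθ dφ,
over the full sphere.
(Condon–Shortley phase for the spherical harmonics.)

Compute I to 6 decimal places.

|2−8|≤4≤2+8 violated ⇒ I = 0

0.000000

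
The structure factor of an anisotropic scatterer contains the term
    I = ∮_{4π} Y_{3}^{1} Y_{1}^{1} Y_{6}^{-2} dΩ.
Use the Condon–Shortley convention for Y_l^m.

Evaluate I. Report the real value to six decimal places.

0.000000

triangle: need 2≤l₃≤4, have 6; I=0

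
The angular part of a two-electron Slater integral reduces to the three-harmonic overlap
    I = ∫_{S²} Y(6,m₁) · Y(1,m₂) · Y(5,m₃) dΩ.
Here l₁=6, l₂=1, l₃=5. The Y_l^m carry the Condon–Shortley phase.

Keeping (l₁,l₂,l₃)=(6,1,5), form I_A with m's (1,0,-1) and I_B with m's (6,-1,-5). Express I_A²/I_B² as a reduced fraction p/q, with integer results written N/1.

35/66

Same 6,1,5: normalisation and zero-m 3j drop out of the ratio.
A: Δ: 2! 10! 0! / 13! → 1/858; sum: t=1:−1/17280 = -1/17280; 3j²(6 1 5; 1 0 -1) = Δ·Π!·Σ² = 35/858  (sign -1)
B: Δ: 2! 10! 0! / 13! → 1/858; sum: t=0:+1/7257600 = 1/7257600; 3j²(6 1 5; 6 -1 -5) = Δ·Π!·Σ² = 1/13  (sign +1)
I_A²/I_B² = (35/858)/(1/13) = 35/66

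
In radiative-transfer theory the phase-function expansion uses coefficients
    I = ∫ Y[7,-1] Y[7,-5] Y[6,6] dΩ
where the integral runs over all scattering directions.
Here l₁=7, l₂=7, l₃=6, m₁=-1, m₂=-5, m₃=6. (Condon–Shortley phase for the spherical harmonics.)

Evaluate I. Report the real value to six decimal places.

0.128174

Rules hold: Σm=0, L=20 even, 0≤6≤14.
N = 15·15·13 = 2925
Δ = 8!·6!·6!/21! = 1/2444321880
Racah Σ t=1..7: t=1:−1/2612736000 t=2:+1/20736000 t=3:−1/1658880 t=4:+1/746496 t=5:−1/1658880 t=6:+1/20736000 t=7:−1/2612736000 = 1/4354560
⇒ 3j(7 7 6; 0 0 0)² = 1000/138567, sgn +1
Racah Σ t=2..2: t=2:+1/746496000 = 1/746496000
⇒ 3j(7 7 6; -1 -5 6)² = 616/62985, sgn +1
4πI² = N·(3j₀)²·(3jₘ)² = 280000/1356277
I = +1·√(0.206448/4π) = 0.12817398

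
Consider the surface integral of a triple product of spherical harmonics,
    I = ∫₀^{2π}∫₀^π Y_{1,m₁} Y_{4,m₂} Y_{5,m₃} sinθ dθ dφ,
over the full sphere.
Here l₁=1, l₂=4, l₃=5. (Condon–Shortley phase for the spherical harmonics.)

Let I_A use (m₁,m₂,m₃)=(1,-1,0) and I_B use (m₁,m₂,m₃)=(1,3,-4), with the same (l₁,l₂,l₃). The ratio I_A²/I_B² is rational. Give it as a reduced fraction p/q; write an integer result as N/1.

Shared (l₁,l₂,l₃)=(1,4,5): N and (l;000)² cancel in I_A²/I_B².
A: Δ = 0!·2!·8!/11! = 1/495; Racah Σ t=0..0: t=0:+1/1440 = 1/1440; ⇒ 3j(1 4 5; 1 -1 0)² = 2/99, sgn -1
B: Δ = 0!·2!·8!/11! = 1/495; Racah Σ t=0..0: t=0:+1/10080 = 1/10080; ⇒ 3j(1 4 5; 1 3 -4)² = 4/55, sgn -1
I_A²/I_B² = (2/99)/(4/55) = 5/18

5/18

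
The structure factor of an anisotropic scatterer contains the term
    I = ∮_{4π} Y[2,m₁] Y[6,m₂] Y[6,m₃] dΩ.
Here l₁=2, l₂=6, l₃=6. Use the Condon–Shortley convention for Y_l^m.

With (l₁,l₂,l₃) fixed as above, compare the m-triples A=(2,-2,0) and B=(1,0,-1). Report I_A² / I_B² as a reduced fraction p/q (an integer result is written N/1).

40/1

l's match ⇒ only the (l;m) 3-j factors differ between A and B.
A: triangle coeff Δ(2,6,6) = 1/90090; Σ_t [0,0]: t=0:+1/69120 = 1/69120; (3j)²=4/143 [(2 6 6; 2 -2 0)], sign=+1
B: triangle coeff Δ(2,6,6) = 1/90090; Σ_t [0,1]: t=0:+1/34560 t=1:−1/28800 = -1/172800; (3j)²=1/1430 [(2 6 6; 1 0 -1)], sign=+1
I_A²/I_B² = (4/143)/(1/1430) = 40/1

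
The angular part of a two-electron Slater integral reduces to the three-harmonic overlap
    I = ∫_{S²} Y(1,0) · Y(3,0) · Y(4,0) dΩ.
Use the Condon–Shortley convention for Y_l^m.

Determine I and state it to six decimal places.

0.246233

m-sum 0 ✓  L=8 even ✓  2≤4≤4 ✓
Π(2lᵢ+1) = 3×7×9 = 189
triangle coeff Δ(1,3,4) = 1/252
Σ_t [0,0]: t=0:+1/36 = 1/36
(3j)²=4/63 [(1 3 4; 0 0 0)], sign=+1
(m-triple is (0,0,0) — same symbol as above.)
⇒ 4πI² = 16/21
I = (+1)√(16/21/(4π)) = 0.24623252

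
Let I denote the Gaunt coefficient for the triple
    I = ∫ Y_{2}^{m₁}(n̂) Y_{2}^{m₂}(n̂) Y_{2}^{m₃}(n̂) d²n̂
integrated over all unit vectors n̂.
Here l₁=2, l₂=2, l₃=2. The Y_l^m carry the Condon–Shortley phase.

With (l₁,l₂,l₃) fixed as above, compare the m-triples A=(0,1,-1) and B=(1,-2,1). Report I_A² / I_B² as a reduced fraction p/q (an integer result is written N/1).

1/6

Shared (l₁,l₂,l₃)=(2,2,2): N and (l;000)² cancel in I_A²/I_B².
A: Δ = 2!·2!·2!/7! = 1/630; Racah Σ t=1..2: t=1:−1/2 t=2:+1/4 = -1/4; ⇒ 3j(2 2 2; 0 1 -1)² = 1/70, sgn +1
B: Δ = 2!·2!·2!/7! = 1/630; Racah Σ t=0..0: t=0:+1/4 = 1/4; ⇒ 3j(2 2 2; 1 -2 1)² = 3/35, sgn -1
I_A²/I_B² = (1/70)/(3/35) = 1/6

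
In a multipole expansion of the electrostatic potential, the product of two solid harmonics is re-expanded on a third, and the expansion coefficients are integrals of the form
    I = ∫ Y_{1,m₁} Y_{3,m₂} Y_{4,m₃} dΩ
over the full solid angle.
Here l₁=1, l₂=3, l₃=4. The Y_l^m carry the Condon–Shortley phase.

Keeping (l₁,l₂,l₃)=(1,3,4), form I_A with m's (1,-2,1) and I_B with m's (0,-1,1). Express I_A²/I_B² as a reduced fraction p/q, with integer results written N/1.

Shared (l₁,l₂,l₃)=(1,3,4): N and (l;000)² cancel in I_A²/I_B².
A: Δ = 0!·2!·6!/9! = 1/252; Racah Σ t=0..0: t=0:+1/240 = 1/240; ⇒ 3j(1 3 4; 1 -2 1)² = 1/84, sgn -1
B: Δ = 0!·2!·6!/9! = 1/252; Racah Σ t=0..0: t=0:+1/48 = 1/48; ⇒ 3j(1 3 4; 0 -1 1)² = 5/84, sgn -1
I_A²/I_B² = (1/84)/(5/84) = 1/5

1/5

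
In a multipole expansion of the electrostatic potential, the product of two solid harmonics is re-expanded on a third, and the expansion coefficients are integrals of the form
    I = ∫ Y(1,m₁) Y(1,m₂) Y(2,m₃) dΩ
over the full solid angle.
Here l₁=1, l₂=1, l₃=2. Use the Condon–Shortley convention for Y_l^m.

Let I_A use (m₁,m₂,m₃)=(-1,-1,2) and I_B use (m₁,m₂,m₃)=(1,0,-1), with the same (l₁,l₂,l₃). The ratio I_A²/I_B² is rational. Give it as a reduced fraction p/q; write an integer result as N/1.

2/1

Shared (l₁,l₂,l₃)=(1,1,2): N and (l;000)² cancel in I_A²/I_B².
A: Δ = 0!·2!·2!/5! = 1/30; Racah Σ t=0..0: t=0:+1/4 = 1/4; ⇒ 3j(1 1 2; -1 -1 2)² = 1/5, sgn +1
B: Δ = 0!·2!·2!/5! = 1/30; Racah Σ t=0..0: t=0:+1/2 = 1/2; ⇒ 3j(1 1 2; 1 0 -1)² = 1/10, sgn -1
I_A²/I_B² = (1/5)/(1/10) = 2/1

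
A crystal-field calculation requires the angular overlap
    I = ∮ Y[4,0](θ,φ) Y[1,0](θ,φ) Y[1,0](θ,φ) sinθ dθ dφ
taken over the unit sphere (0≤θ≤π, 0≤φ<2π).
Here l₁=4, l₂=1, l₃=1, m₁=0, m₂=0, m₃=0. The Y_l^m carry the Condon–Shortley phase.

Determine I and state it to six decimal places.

|4−1|≤1≤4+1 violated ⇒ I = 0

0.000000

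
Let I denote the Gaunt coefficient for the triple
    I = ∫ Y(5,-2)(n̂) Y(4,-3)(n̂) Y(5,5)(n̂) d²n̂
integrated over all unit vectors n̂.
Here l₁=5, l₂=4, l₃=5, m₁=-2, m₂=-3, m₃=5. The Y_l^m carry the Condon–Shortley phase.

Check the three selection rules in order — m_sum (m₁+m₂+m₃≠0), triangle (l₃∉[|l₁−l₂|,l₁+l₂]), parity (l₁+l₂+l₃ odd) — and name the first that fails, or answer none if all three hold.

azimuthal sum: -2 − 3 + 5 = 0  ✓
1 ≤ 5 ≤ 9 (triangle on l)  ✓
L = 5 + 4 + 5 = 14 (even)  ✓

none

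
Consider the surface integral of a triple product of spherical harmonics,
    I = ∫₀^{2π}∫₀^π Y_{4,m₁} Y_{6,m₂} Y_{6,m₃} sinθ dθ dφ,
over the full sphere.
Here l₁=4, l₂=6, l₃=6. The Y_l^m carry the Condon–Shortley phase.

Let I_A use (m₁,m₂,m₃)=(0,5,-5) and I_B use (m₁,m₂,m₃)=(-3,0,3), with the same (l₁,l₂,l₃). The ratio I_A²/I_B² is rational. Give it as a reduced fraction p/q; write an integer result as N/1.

121/147

Same 4,6,6: normalisation and zero-m 3j drop out of the ratio.
A: Δ: 4! 4! 8! / 17! → 1/15315300; sum: t=3:−1/1451520 t=4:+1/2903040 = -1/2903040; 3j²(4 6 6; 0 5 -5) = Δ·Π!·Σ² = 11/1547  (sign +1)
B: Δ: 4! 4! 8! / 17! → 1/15315300; sum: t=3:−1/103680 t=4:+1/207360 = -1/207360; 3j²(4 6 6; -3 0 3) = Δ·Π!·Σ² = 21/2431  (sign +1)
I_A²/I_B² = (11/1547)/(21/2431) = 121/147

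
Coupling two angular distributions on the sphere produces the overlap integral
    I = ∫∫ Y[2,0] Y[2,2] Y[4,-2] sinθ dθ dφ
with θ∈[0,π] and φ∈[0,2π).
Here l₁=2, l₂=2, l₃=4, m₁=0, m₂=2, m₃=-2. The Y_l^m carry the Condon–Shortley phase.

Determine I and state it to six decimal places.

0.156078

m-sum 0 ✓  L=8 even ✓  0≤4≤4 ✓
Π(2lᵢ+1) = 5×5×9 = 225
triangle coeff Δ(2,2,4) = 1/630
Σ_t [0,0]: t=0:+1/16 = 1/16
(3j)²=2/35 [(2 2 4; 0 0 0)], sign=+1
Σ_t [0,0]: t=0:+1/96 = 1/96
(3j)²=1/42 [(2 2 4; 0 2 -2)], sign=+1
⇒ 4πI² = 15/49
I = (+1)√(15/49/(4π)) = 0.15607835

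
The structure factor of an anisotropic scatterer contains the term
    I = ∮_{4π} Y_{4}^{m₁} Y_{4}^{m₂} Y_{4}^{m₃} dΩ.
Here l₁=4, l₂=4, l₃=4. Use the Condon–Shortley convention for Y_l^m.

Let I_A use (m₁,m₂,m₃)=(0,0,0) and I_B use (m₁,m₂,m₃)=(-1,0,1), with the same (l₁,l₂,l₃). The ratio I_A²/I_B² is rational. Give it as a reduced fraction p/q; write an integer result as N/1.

l's match ⇒ only the (l;m) 3-j factors differ between A and B.
A: triangle coeff Δ(4,4,4) = 1/450450; Σ_t [0,4]: t=0:+1/13824 t=1:−1/216 t=2:+1/64 t=3:−1/216 t=4:+1/13824 = 5/768; (3j)²=18/1001 [(4 4 4; 0 0 0)], sign=+1
B: triangle coeff Δ(4,4,4) = 1/450450; Σ_t [1,4]: t=1:−1/864 t=2:+1/96 t=3:−1/144 t=4:+1/3456 = 1/384; (3j)²=9/2002 [(4 4 4; -1 0 1)], sign=-1
I_A²/I_B² = (18/1001)/(9/2002) = 4/1

4/1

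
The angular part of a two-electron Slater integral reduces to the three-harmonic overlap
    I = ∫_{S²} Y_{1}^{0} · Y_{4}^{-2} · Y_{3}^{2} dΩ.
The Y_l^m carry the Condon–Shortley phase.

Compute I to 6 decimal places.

Checks pass: Σm=0; 8 even; l₃=3∈[3,5].
(2·1+1)(2·4+1)(2·3+1) = 189
Δ: 2! 0! 6! / 9! → 1/252
sum: t=1:−1/36 = -1/36
3j²(1 4 3; 0 0 0) = Δ·Π!·Σ² = 4/63  (sign +1)
sum: t=1:−1/120 = -1/120
3j²(1 4 3; 0 -2 2) = Δ·Π!·Σ² = 1/21  (sign +1)
combine: 4πI² = 189·4/63·1/21 = 4/7
take √, sign +1: I = 0.21324362

0.213244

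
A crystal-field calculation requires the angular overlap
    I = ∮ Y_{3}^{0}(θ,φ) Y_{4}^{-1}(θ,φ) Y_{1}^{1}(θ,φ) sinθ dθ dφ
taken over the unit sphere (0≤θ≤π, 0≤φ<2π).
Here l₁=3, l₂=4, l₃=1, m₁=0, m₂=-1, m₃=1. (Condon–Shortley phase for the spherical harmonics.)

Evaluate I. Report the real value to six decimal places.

Checks pass: Σm=0; 8 even; l₃=1∈[1,7].
(2·3+1)(2·4+1)(2·1+1) = 189
Δ: 6! 0! 2! / 9! → 1/252
sum: t=3:−1/36 = -1/36
3j²(3 4 1; 0 0 0) = Δ·Π!·Σ² = 4/63  (sign +1)
sum: t=3:−1/72 = -1/72
3j²(3 4 1; 0 -1 1) = Δ·Π!·Σ² = 5/126  (sign -1)
combine: 4πI² = 189·4/63·5/126 = 10/21
take √, sign -1: I = -0.19466390

-0.194664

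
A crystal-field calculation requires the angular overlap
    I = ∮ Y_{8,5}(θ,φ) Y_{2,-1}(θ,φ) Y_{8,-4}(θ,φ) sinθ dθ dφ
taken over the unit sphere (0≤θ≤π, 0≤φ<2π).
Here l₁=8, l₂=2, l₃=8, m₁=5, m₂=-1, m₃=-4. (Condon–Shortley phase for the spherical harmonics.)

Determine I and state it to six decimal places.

-0.175924

m-sum 0 ✓  L=18 even ✓  6≤8≤10 ✓
Π(2lᵢ+1) = 17×5×17 = 1445
triangle coeff Δ(8,2,8) = 1/348840
Σ_t [0,2]: t=0:+1/116121600 t=1:−1/25401600 t=2:+1/116121600 = -1/45158400
(3j)²=24/1615 [(8 2 8; 0 0 0)], sign=-1
Σ_t [0,1]: t=0:+1/479001600 t=1:−1/1916006400 = 1/638668800
(3j)²=117/6460 [(8 2 8; 5 -1 -4)], sign=+1
⇒ 4πI² = 702/1805
I = (-1)√(702/1805/(4π)) = -0.17592397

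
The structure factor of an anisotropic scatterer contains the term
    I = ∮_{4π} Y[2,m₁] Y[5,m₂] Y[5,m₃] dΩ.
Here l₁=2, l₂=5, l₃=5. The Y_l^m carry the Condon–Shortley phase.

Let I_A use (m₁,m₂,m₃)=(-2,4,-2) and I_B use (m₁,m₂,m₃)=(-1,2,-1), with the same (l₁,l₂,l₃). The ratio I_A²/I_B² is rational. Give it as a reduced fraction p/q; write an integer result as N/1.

l's match ⇒ only the (l;m) 3-j factors differ between A and B.
A: triangle coeff Δ(2,5,5) = 1/38610; Σ_t [2,2]: t=2:+1/20160 = 1/20160; (3j)²=12/715 [(2 5 5; -2 4 -2)], sign=-1
B: triangle coeff Δ(2,5,5) = 1/38610; Σ_t [1,2]: t=1:−1/2880 t=2:+1/1440 = 1/2880; (3j)²=7/715 [(2 5 5; -1 2 -1)], sign=+1
I_A²/I_B² = (12/715)/(7/715) = 12/7

12/7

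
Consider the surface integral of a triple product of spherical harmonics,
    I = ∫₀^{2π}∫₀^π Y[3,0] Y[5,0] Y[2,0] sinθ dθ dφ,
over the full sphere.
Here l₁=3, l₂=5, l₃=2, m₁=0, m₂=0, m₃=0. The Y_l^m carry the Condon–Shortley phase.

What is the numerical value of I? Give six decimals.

0.239615

Rules hold: Σm=0, L=10 even, 2≤2≤8.
N = 7·11·5 = 385
Δ = 6!·0!·4!/11! = 1/2310
Racah Σ t=3..3: t=3:−1/144 = -1/144
⇒ 3j(3 5 2; 0 0 0)² = 10/231, sgn -1
(m-triple is (0,0,0) — same symbol as above.)
4πI² = N·(3j₀)²·(3jₘ)² = 500/693
I = +1·√(0.721501/4π) = 0.23961470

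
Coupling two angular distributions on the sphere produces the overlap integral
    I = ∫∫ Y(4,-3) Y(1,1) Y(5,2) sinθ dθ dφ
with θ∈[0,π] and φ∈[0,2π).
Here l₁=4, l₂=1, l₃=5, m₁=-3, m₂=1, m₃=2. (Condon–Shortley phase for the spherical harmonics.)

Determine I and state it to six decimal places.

0.085055

m-sum 0 ✓  L=10 even ✓  3≤5≤5 ✓
Π(2lᵢ+1) = 9×3×11 = 297
triangle coeff Δ(4,1,5) = 1/495
Σ_t [0,0]: t=0:+1/576 = 1/576
(3j)²=5/99 [(4 1 5; 0 0 0)], sign=-1
Σ_t [0,0]: t=0:+1/10080 = 1/10080
(3j)²=1/165 [(4 1 5; -3 1 2)], sign=-1
⇒ 4πI² = 1/11
I = (+1)√(1/11/(4π)) = 0.08505478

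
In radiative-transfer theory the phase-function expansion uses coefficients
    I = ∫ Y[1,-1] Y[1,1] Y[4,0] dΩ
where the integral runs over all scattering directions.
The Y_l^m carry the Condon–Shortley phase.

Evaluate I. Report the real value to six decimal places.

l₃=4 ∉ [0,2] — triangle fails ⇒ I = 0

0.000000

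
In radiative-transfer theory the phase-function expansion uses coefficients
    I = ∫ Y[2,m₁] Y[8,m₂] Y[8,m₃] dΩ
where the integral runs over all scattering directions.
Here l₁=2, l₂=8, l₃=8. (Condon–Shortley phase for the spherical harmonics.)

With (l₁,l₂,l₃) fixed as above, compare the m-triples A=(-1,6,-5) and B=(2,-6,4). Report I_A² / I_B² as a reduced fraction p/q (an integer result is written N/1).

Shared (l₁,l₂,l₃)=(2,8,8): N and (l;000)² cancel in I_A²/I_B².
A: Δ = 2!·2!·14!/19! = 1/348840; Racah Σ t=1..2: t=1:−1/12454041600 t=2:+1/1916006400 = 1/2264371200; ⇒ 3j(2 8 8; -1 6 -5)² = 847/38760, sgn -1
B: Δ = 2!·2!·14!/19! = 1/348840; Racah Σ t=0..0: t=0:+1/3832012800 = 1/3832012800; ⇒ 3j(2 8 8; 2 -6 4)² = 91/9690, sgn +1
I_A²/I_B² = (847/38760)/(91/9690) = 121/52

121/52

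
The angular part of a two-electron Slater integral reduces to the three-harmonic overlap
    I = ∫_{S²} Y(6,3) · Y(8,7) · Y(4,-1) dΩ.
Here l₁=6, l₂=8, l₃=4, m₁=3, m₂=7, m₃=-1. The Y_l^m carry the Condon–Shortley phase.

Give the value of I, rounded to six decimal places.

Σmᵢ = 9 ≠ 0, so the φ-integral vanishes; I = 0

0.000000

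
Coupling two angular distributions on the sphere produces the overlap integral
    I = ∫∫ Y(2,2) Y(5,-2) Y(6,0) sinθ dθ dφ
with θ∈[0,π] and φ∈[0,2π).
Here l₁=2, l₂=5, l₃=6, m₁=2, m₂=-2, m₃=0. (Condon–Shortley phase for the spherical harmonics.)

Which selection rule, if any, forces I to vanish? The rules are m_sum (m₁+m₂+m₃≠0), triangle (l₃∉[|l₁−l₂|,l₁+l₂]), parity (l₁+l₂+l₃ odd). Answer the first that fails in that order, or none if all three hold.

m₁+m₂+m₃ = 2 − 2 + 0 = 0  ✓
triangle: |2−5|=3 ≤ l₃=6 ≤ 2+5=7  ✓
parity: l₁+l₂+l₃ = 13 is odd  ✗

parity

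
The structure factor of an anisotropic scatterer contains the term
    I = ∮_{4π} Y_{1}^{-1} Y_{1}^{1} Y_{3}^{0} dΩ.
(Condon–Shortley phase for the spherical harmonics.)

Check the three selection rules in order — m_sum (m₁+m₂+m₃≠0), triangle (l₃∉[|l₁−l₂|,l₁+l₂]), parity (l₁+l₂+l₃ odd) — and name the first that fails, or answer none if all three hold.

m₁+m₂+m₃ = -1 + 1 + 0 = 0  ✓
triangle: |1−1|=0 ≤ l₃=3 ≤ 1+1=2  ✗
parity: l₁+l₂+l₃ = 5 is odd

triangle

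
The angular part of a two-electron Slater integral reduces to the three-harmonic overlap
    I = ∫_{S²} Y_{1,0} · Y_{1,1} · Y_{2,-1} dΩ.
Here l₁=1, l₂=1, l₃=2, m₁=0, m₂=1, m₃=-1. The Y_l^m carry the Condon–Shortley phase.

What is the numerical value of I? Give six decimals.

-0.218510

m-sum 0 ✓  L=4 even ✓  0≤2≤2 ✓
Π(2lᵢ+1) = 3×3×5 = 45
triangle coeff Δ(1,1,2) = 1/30
Σ_t [0,0]: t=0:+1/1 = 1/1
(3j)²=2/15 [(1 1 2; 0 0 0)], sign=+1
Σ_t [0,0]: t=0:+1/2 = 1/2
(3j)²=1/10 [(1 1 2; 0 1 -1)], sign=-1
⇒ 4πI² = 3/5
I = (-1)√(3/5/(4π)) = -0.21850969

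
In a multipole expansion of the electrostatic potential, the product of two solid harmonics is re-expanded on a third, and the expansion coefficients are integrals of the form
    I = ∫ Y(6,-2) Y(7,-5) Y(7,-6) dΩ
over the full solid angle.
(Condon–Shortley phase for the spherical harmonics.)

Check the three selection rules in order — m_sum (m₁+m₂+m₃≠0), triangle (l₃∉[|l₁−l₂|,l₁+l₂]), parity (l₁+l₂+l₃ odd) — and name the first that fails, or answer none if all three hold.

Σmᵢ = -13  ✗
l₃∈[|l₁−l₂|,l₁+l₂]=[1,13], have l₃=7
Σlᵢ = 20 ⇒ even

m_sum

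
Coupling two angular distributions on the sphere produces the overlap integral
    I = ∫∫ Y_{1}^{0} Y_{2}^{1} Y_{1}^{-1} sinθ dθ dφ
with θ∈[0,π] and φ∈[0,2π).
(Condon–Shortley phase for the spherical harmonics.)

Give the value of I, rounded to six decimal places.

Rules hold: Σm=0, L=4 even, 1≤1≤3.
N = 3·5·3 = 45
Δ = 2!·0!·2!/5! = 1/30
Racah Σ t=1..1: t=1:−1/1 = -1/1
⇒ 3j(1 2 1; 0 0 0)² = 2/15, sgn +1
Racah Σ t=1..1: t=1:−1/2 = -1/2
⇒ 3j(1 2 1; 0 1 -1)² = 1/10, sgn -1
4πI² = N·(3j₀)²·(3jₘ)² = 3/5
I = -1·√(0.6/4π) = -0.21850969

-0.218510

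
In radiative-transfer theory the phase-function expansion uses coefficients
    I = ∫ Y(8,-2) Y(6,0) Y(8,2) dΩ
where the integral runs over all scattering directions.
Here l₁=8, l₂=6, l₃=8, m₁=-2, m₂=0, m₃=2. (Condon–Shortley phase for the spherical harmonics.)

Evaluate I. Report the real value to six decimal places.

-0.001790

m-sum 0 ✓  L=22 even ✓  2≤8≤14 ✓
Π(2lᵢ+1) = 17×13×17 = 3757
triangle coeff Δ(8,6,8) = 1/13742520792
Σ_t [0,6]: t=0:+1/41803776000 t=1:−1/435456000 t=2:+1/39813120 t=3:−1/18662400 t=4:+1/39813120 t=5:−1/435456000 t=6:+1/41803776000 = -11/1393459200
(3j)²=600/96577 [(8 6 8; 0 0 0)], sign=-1
Σ_t [0,6]: t=0:+1/1881169920000 t=1:−1/5225472000 t=2:+1/185794560 t=3:−1/39191040 t=4:+1/39813120 t=5:−1/207360000 t=6:+1/8957952000 = 11/134369280000
(3j)²=1/579462 [(8 6 8; -2 0 2)], sign=+1
⇒ 4πI² = 100/2482597
I = (-1)√(100/2482597/(4π)) = -0.00179037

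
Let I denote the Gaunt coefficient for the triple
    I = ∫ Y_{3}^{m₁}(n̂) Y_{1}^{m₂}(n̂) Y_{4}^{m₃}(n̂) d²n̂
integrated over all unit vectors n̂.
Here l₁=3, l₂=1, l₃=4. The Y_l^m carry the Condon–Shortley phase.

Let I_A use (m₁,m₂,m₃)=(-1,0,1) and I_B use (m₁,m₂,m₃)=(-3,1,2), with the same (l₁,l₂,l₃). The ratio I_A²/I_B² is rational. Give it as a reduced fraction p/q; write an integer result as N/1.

15/1

Same 3,1,4: normalisation and zero-m 3j drop out of the ratio.
A: Δ: 0! 6! 2! / 9! → 1/252; sum: t=0:+1/48 = 1/48; 3j²(3 1 4; -1 0 1) = Δ·Π!·Σ² = 5/84  (sign -1)
B: Δ: 0! 6! 2! / 9! → 1/252; sum: t=0:+1/1440 = 1/1440; 3j²(3 1 4; -3 1 2) = Δ·Π!·Σ² = 1/252  (sign +1)
I_A²/I_B² = (5/84)/(1/252) = 15/1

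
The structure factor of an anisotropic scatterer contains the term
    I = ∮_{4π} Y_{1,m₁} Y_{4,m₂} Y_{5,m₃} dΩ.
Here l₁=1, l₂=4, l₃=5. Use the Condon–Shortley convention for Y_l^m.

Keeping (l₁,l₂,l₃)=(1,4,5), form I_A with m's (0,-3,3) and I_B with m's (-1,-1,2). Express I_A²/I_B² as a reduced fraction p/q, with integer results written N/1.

l's match ⇒ only the (l;m) 3-j factors differ between A and B.
A: triangle coeff Δ(1,4,5) = 1/495; Σ_t [0,0]: t=0:+1/5040 = 1/5040; (3j)²=16/495 [(1 4 5; 0 -3 3)], sign=+1
B: triangle coeff Δ(1,4,5) = 1/495; Σ_t [0,0]: t=0:+1/1440 = 1/1440; (3j)²=7/165 [(1 4 5; -1 -1 2)], sign=-1
I_A²/I_B² = (16/495)/(7/165) = 16/21

16/21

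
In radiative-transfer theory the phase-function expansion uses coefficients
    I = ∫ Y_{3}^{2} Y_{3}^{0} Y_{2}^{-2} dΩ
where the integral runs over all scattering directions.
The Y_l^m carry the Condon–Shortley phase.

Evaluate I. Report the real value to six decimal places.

-0.188063

Rules hold: Σm=0, L=8 even, 0≤2≤6.
N = 7·7·5 = 245
Δ = 4!·2!·2!/9! = 1/3780
Racah Σ t=1..3: t=1:−1/24 t=2:+1/4 t=3:−1/24 = 1/6
⇒ 3j(3 3 2; 0 0 0)² = 4/105, sgn +1
Racah Σ t=1..1: t=1:−1/24 = -1/24
⇒ 3j(3 3 2; 2 0 -2)² = 1/21, sgn -1
4πI² = N·(3j₀)²·(3jₘ)² = 4/9
I = -1·√(0.444444/4π) = -0.18806319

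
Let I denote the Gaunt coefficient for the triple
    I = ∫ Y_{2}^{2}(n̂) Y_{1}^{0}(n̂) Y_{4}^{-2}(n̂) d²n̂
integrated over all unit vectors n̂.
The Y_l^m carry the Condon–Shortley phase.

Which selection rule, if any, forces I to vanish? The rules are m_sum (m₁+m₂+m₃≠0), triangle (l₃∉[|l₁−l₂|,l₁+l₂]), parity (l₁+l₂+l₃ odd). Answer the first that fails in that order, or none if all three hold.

triangle

Σmᵢ = 0  ✓
l₃∈[|l₁−l₂|,l₁+l₂]=[1,3], have l₃=4  ✗
Σlᵢ = 7 ⇒ odd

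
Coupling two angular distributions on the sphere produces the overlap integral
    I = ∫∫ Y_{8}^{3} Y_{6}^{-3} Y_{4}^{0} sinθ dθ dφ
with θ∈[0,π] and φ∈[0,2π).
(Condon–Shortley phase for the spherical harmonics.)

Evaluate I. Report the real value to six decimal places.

m-sum 0 ✓  L=18 even ✓  2≤4≤14 ✓
Π(2lᵢ+1) = 17×13×9 = 1989
triangle coeff Δ(8,6,4) = 1/23279256
Σ_t [4,6]: t=4:+1/1658880 t=5:−1/518400 t=6:+1/1658880 = -1/1382400
(3j)²=504/46189 [(8 6 4; 0 0 0)], sign=-1
Σ_t [1,3]: t=1:−1/34836480 t=2:+1/2903040 t=3:−1/2903040 = -1/34836480
(3j)²=25/117572 [(8 6 4; 3 -3 0)], sign=-1
⇒ 4πI² = 4050/877591
I = (+1)√(4050/877591/(4π)) = 0.01916357

0.019164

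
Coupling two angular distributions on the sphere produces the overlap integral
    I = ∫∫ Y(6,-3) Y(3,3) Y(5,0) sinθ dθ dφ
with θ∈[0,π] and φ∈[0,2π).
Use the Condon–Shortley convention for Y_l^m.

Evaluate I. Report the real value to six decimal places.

0.190675

Checks pass: Σm=0; 14 even; l₃=5∈[3,9].
(2·6+1)(2·3+1)(2·5+1) = 1001
Δ: 4! 8! 2! / 15! → 1/675675
sum: t=1:−1/8640 t=2:+1/2304 t=3:−1/8640 = 7/34560
3j²(6 3 5; 0 0 0) = Δ·Π!·Σ² = 7/429  (sign -1)
sum: t=4:+1/34560 = 1/34560
3j²(6 3 5; -3 3 0) = Δ·Π!·Σ² = 4/143  (sign -1)
combine: 4πI² = 1001·7/429·4/143 = 196/429
take √, sign +1: I = 0.19067531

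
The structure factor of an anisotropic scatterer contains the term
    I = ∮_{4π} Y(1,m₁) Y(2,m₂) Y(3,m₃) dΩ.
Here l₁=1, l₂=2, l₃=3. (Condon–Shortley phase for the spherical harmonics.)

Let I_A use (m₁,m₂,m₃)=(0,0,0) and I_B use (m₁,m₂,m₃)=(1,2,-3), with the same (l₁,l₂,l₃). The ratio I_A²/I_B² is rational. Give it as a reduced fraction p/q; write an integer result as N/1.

Shared (l₁,l₂,l₃)=(1,2,3): N and (l;000)² cancel in I_A²/I_B².
A: Δ = 0!·2!·4!/7! = 1/105; Racah Σ t=0..0: t=0:+1/4 = 1/4; ⇒ 3j(1 2 3; 0 0 0)² = 3/35, sgn -1
B: Δ = 0!·2!·4!/7! = 1/105; Racah Σ t=0..0: t=0:+1/48 = 1/48; ⇒ 3j(1 2 3; 1 2 -3)² = 1/7, sgn +1
I_A²/I_B² = (3/35)/(1/7) = 3/5

3/5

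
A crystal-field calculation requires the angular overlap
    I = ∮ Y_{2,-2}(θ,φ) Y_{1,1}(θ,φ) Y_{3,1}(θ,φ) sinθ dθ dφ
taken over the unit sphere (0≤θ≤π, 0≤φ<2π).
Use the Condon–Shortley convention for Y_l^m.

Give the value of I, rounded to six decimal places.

-0.082589

Checks pass: Σm=0; 6 even; l₃=3∈[1,3].
(2·2+1)(2·1+1)(2·3+1) = 105
Δ: 0! 4! 2! / 7! → 1/105
sum: t=0:+1/4 = 1/4
3j²(2 1 3; 0 0 0) = Δ·Π!·Σ² = 3/35  (sign -1)
sum: t=0:+1/48 = 1/48
3j²(2 1 3; -2 1 1) = Δ·Π!·Σ² = 1/105  (sign +1)
combine: 4πI² = 105·3/35·1/105 = 3/35
take √, sign -1: I = -0.08258890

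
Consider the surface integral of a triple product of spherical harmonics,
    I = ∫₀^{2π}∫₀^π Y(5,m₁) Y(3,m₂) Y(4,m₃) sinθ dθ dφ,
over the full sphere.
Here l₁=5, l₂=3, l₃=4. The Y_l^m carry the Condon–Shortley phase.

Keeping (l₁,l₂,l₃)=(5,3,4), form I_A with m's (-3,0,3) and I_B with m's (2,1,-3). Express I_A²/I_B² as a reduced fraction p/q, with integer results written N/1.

18/49

l's match ⇒ only the (l;m) 3-j factors differ between A and B.
A: triangle coeff Δ(5,3,4) = 1/180180; Σ_t [2,3]: t=2:+1/2880 t=3:−1/1440 = -1/2880; (3j)²=7/715 [(5 3 4; -3 0 3)], sign=+1
B: triangle coeff Δ(5,3,4) = 1/180180; Σ_t [2,3]: t=2:+1/960 t=3:−1/4320 = 7/8640; (3j)²=343/12870 [(5 3 4; 2 1 -3)], sign=-1
I_A²/I_B² = (7/715)/(343/12870) = 18/49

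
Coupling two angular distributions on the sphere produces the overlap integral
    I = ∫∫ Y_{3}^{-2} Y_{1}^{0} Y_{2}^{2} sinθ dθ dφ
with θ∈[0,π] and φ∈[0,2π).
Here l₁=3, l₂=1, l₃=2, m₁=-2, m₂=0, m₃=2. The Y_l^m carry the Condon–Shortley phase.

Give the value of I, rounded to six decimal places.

m-sum 0 ✓  L=6 even ✓  2≤2≤4 ✓
Π(2lᵢ+1) = 7×3×5 = 105
triangle coeff Δ(3,1,2) = 1/105
Σ_t [1,1]: t=1:−1/4 = -1/4
(3j)²=3/35 [(3 1 2; 0 0 0)], sign=-1
Σ_t [1,1]: t=1:−1/24 = -1/24
(3j)²=1/21 [(3 1 2; -2 0 2)], sign=-1
⇒ 4πI² = 3/7
I = (+1)√(3/7/(4π)) = 0.18467439

0.184674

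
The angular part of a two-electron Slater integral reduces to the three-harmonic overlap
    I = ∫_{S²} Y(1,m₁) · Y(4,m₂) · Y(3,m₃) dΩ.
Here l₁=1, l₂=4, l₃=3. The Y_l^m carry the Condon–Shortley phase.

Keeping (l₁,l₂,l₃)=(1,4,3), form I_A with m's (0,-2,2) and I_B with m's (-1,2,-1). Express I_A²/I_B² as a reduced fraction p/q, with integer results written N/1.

4/5

l's match ⇒ only the (l;m) 3-j factors differ between A and B.
A: triangle coeff Δ(1,4,3) = 1/252; Σ_t [1,1]: t=1:−1/120 = -1/120; (3j)²=1/21 [(1 4 3; 0 -2 2)], sign=+1
B: triangle coeff Δ(1,4,3) = 1/252; Σ_t [2,2]: t=2:+1/96 = 1/96; (3j)²=5/84 [(1 4 3; -1 2 -1)], sign=+1
I_A²/I_B² = (1/21)/(5/84) = 4/5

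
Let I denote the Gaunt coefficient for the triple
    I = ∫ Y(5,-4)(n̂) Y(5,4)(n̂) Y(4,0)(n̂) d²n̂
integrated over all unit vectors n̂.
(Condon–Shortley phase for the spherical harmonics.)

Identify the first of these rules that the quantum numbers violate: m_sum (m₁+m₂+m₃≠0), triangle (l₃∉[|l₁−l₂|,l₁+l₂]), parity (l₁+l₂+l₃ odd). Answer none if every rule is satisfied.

none

Σmᵢ = 0  ✓
l₃∈[|l₁−l₂|,l₁+l₂]=[0,10], have l₃=4  ✓
Σlᵢ = 14 ⇒ even  ✓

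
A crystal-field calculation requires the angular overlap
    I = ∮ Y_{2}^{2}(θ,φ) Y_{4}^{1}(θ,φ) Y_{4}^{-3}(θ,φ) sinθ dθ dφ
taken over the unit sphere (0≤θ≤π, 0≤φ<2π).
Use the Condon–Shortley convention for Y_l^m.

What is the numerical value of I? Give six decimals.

0.159270

Rules hold: Σm=0, L=10 even, 2≤4≤6.
N = 5·9·9 = 405
Δ = 2!·2!·6!/11! = 1/13860
Racah Σ t=0..2: t=0:+1/192 t=1:−1/36 t=2:+1/192 = -5/288
⇒ 3j(2 4 4; 0 0 0)² = 20/693, sgn -1
Racah Σ t=0..0: t=0:+1/480 = 1/480
⇒ 3j(2 4 4; 2 1 -3)² = 3/110, sgn -1
4πI² = N·(3j₀)²·(3jₘ)² = 270/847
I = +1·√(0.318772/4π) = 0.15927046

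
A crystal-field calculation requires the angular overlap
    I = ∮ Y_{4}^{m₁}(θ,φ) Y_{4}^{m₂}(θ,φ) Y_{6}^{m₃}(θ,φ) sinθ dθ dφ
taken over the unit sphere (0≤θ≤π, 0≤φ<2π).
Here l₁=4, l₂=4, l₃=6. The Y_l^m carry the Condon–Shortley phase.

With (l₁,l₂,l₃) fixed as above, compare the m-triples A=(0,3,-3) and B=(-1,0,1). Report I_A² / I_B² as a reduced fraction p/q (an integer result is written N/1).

10/7

Same 4,4,6: normalisation and zero-m 3j drop out of the ratio.
A: Δ: 2! 6! 6! / 15! → 1/1261260; sum: t=1:−1/25920 t=2:+1/11520 = 1/20736; 3j²(4 4 6; 0 3 -3) = Δ·Π!·Σ² = 5/429  (sign -1)
B: Δ: 2! 6! 6! / 15! → 1/1261260; sum: t=0:+1/11520 t=1:−1/1728 t=2:+1/3456 = -7/34560; 3j²(4 4 6; -1 0 1) = Δ·Π!·Σ² = 7/858  (sign +1)
I_A²/I_B² = (5/429)/(7/858) = 10/7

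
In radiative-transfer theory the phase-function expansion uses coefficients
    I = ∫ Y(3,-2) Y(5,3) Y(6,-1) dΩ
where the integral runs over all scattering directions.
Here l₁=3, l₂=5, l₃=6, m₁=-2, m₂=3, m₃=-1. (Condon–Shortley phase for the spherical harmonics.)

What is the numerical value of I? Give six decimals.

0.166435

m-sum 0 ✓  L=14 even ✓  2≤6≤8 ✓
Π(2lᵢ+1) = 7×11×13 = 1001
triangle coeff Δ(3,5,6) = 1/675675
Σ_t [0,2]: t=0:+1/8640 t=1:−1/2304 t=2:+1/8640 = -7/34560
(3j)²=7/429 [(3 5 6; 0 0 0)], sign=-1
Σ_t [1,2]: t=1:−1/120960 t=2:+1/17280 = 1/20160
(3j)²=64/3003 [(3 5 6; -2 3 -1)], sign=-1
⇒ 4πI² = 448/1287
I = (+1)√(448/1287/(4π)) = 0.16643505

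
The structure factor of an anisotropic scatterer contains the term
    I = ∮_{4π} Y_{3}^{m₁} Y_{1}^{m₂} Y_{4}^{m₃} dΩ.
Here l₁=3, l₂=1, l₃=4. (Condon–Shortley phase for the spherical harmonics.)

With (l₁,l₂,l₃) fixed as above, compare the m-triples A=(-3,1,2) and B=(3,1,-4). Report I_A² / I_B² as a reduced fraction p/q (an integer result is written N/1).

1/28

Same 3,1,4: normalisation and zero-m 3j drop out of the ratio.
A: Δ: 0! 6! 2! / 9! → 1/252; sum: t=0:+1/1440 = 1/1440; 3j²(3 1 4; -3 1 2) = Δ·Π!·Σ² = 1/252  (sign +1)
B: Δ: 0! 6! 2! / 9! → 1/252; sum: t=0:+1/1440 = 1/1440; 3j²(3 1 4; 3 1 -4) = Δ·Π!·Σ² = 1/9  (sign +1)
I_A²/I_B² = (1/252)/(1/9) = 1/28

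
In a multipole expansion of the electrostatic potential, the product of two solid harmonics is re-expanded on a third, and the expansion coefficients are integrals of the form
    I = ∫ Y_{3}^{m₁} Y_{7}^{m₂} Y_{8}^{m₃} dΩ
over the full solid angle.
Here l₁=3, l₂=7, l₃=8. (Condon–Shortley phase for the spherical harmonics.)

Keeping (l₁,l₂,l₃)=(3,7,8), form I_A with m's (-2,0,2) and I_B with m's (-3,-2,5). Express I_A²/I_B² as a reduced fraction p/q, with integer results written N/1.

35/143

l's match ⇒ only the (l;m) 3-j factors differ between A and B.
A: triangle coeff Δ(3,7,8) = 1/5290740; Σ_t [1,2]: t=1:−1/12441600 t=2:+1/7257600 = 1/17418240; (3j)²=125/25194 [(3 7 8; -2 0 2)], sign=+1
B: triangle coeff Δ(3,7,8) = 1/5290740; Σ_t [2,2]: t=2:+1/104509440 = 1/104509440; (3j)²=275/13566 [(3 7 8; -3 -2 5)], sign=-1
I_A²/I_B² = (125/25194)/(275/13566) = 35/143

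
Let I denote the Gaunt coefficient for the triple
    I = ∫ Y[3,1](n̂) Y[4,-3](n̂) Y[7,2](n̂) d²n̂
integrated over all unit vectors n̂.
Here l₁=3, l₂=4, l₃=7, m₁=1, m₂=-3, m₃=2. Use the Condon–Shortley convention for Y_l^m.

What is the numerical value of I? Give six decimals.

Rules hold: Σm=0, L=14 even, 1≤7≤7.
N = 7·9·15 = 945
Δ = 0!·6!·8!/15! = 1/45045
Racah Σ t=0..0: t=0:+1/20736 = 1/20736
⇒ 3j(3 4 7; 0 0 0)² = 35/1287, sgn -1
Racah Σ t=0..0: t=0:+1/241920 = 1/241920
⇒ 3j(3 4 7; 1 -3 2)² = 4/1001, sgn -1
4πI² = N·(3j₀)²·(3jₘ)² = 2100/20449
I = +1·√(0.102695/4π) = 0.09040005

0.090400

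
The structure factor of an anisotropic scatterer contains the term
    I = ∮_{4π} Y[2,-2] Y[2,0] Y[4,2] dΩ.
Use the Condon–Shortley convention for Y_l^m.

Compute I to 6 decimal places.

0.156078

Checks pass: Σm=0; 8 even; l₃=4∈[0,4].
(2·2+1)(2·2+1)(2·4+1) = 225
Δ: 0! 4! 4! / 9! → 1/630
sum: t=0:+1/16 = 1/16
3j²(2 2 4; 0 0 0) = Δ·Π!·Σ² = 2/35  (sign +1)
sum: t=0:+1/96 = 1/96
3j²(2 2 4; -2 0 2) = Δ·Π!·Σ² = 1/42  (sign +1)
combine: 4πI² = 225·2/35·1/42 = 15/49
take √, sign +1: I = 0.15607835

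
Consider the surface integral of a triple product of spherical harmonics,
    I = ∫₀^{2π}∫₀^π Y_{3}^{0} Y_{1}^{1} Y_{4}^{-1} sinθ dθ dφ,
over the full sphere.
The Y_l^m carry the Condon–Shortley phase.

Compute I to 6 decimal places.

-0.194664

m-sum 0 ✓  L=8 even ✓  2≤4≤4 ✓
Π(2lᵢ+1) = 7×3×9 = 189
triangle coeff Δ(3,1,4) = 1/252
Σ_t [0,0]: t=0:+1/36 = 1/36
(3j)²=4/63 [(3 1 4; 0 0 0)], sign=+1
Σ_t [0,0]: t=0:+1/72 = 1/72
(3j)²=5/126 [(3 1 4; 0 1 -1)], sign=-1
⇒ 4πI² = 10/21
I = (-1)√(10/21/(4π)) = -0.19466390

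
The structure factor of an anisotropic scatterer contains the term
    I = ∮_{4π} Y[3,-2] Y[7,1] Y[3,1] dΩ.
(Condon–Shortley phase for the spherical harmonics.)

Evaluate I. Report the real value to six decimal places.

0.000000

|3−7|≤3≤3+7 violated ⇒ I = 0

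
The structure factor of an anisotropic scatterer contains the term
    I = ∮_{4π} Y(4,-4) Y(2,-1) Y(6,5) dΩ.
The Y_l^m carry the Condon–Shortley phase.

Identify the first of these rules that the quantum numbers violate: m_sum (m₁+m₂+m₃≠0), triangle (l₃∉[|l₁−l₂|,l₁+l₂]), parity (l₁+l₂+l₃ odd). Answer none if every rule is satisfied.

Σmᵢ = 0  ✓
l₃∈[|l₁−l₂|,l₁+l₂]=[2,6], have l₃=6  ✓
Σlᵢ = 12 ⇒ even  ✓

none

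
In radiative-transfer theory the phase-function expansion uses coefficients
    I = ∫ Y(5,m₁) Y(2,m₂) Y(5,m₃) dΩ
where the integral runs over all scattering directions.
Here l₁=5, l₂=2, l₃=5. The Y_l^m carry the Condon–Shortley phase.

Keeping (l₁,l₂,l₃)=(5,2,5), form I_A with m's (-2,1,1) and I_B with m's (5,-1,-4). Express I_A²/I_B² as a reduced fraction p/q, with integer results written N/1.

14/45

Shared (l₁,l₂,l₃)=(5,2,5): N and (l;000)² cancel in I_A²/I_B².
A: Δ = 2!·8!·2!/13! = 1/38610; Racah Σ t=1..2: t=1:−1/2880 t=2:+1/1440 = 1/2880; ⇒ 3j(5 2 5; -2 1 1)² = 7/715, sgn +1
B: Δ = 2!·8!·2!/13! = 1/38610; Racah Σ t=0..0: t=0:+1/80640 = 1/80640; ⇒ 3j(5 2 5; 5 -1 -4)² = 9/286, sgn -1
I_A²/I_B² = (7/715)/(9/286) = 14/45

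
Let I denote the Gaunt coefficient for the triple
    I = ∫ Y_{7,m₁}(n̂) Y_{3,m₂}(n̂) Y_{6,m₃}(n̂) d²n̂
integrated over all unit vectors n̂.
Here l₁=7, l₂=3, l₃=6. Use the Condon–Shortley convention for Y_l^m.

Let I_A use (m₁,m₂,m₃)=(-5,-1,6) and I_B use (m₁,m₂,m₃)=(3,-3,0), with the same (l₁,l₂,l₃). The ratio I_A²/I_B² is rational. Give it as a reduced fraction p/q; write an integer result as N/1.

Same 7,3,6: normalisation and zero-m 3j drop out of the ratio.
A: Δ: 4! 10! 2! / 17! → 1/2042040; sum: t=2:+1/29030400 = 1/29030400; 3j²(7 3 6; -5 -1 6) = Δ·Π!·Σ² = 99/7735  (sign +1)
B: Δ: 4! 10! 2! / 17! → 1/2042040; sum: t=0:+1/829440 = 1/829440; 3j²(7 3 6; 3 -3 0) = Δ·Π!·Σ² = 225/9724  (sign +1)
I_A²/I_B² = (99/7735)/(225/9724) = 484/875

484/875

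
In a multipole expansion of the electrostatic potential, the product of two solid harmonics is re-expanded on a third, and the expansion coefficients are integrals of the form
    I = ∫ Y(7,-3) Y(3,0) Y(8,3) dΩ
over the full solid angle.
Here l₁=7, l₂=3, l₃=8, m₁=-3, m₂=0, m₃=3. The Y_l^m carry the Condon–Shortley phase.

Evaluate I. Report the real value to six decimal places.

m-sum 0 ✓  L=18 even ✓  4≤8≤10 ✓
Π(2lᵢ+1) = 15×7×17 = 1785
triangle coeff Δ(7,3,8) = 1/5290740
Σ_t [0,2]: t=0:+1/7257600 t=1:−1/2073600 t=2:+1/7257600 = -1/4838400
(3j)²=252/20995 [(7 3 8; 0 0 0)], sign=-1
Σ_t [0,2]: t=0:+1/87091200 t=1:−1/8709120 t=2:+1/11612160 = -1/58060800
(3j)²=99/117572 [(7 3 8; -3 0 3)], sign=+1
⇒ 4πI² = 18711/1037153
I = (-1)√(18711/1037153/(4π)) = -0.03788979

-0.037890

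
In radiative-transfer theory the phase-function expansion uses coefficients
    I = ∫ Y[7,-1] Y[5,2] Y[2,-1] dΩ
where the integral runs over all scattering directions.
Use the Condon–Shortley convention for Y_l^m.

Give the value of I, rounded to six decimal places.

-0.143343

m-sum 0 ✓  L=14 even ✓  2≤2≤12 ✓
Π(2lᵢ+1) = 15×11×5 = 825
triangle coeff Δ(7,5,2) = 1/15015
Σ_t [5,5]: t=5:−1/57600 = -1/57600
(3j)²=21/715 [(7 5 2; 0 0 0)], sign=-1
Σ_t [7,7]: t=7:−1/181440 = -1/181440
(3j)²=32/3003 [(7 5 2; -1 2 -1)], sign=+1
⇒ 4πI² = 480/1859
I = (-1)√(480/1859/(4π)) = -0.14334284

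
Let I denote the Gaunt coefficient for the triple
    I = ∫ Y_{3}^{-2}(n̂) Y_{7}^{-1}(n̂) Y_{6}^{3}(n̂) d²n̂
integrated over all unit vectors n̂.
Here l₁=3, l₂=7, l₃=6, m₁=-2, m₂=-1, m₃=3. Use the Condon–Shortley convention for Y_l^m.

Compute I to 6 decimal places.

Checks pass: Σm=0; 16 even; l₃=6∈[4,10].
(2·3+1)(2·7+1)(2·6+1) = 1365
Δ: 4! 2! 10! / 17! → 1/2042040
sum: t=1:−1/207360 t=2:+1/57600 t=3:−1/207360 = 1/129600
3j²(3 7 6; 0 0 0) = Δ·Π!·Σ² = 168/12155  (sign +1)
sum: t=3:−1/362880 t=4:+1/1935360 = -13/5806080
3j²(3 7 6; -2 -1 3) = Δ·Π!·Σ² = 195/10472  (sign +1)
combine: 4πI² = 1365·168/12155·195/10472 = 12285/34969
take √, sign +1: I = 0.16720184

0.167202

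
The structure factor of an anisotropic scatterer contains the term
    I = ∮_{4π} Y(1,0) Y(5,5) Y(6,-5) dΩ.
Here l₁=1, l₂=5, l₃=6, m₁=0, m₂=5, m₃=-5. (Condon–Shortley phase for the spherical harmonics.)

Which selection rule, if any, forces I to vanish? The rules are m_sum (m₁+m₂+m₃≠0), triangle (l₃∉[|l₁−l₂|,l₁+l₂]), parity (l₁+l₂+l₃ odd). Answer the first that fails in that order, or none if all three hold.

none

m₁+m₂+m₃ = 0 + 5 − 5 = 0  ✓
triangle: |1−5|=4 ≤ l₃=6 ≤ 1+5=6  ✓
parity: l₁+l₂+l₃ = 12 is even  ✓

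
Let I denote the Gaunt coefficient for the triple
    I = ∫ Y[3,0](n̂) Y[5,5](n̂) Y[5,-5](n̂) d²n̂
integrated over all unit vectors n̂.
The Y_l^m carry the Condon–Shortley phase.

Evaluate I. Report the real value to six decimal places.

0.000000

Σlᵢ=13 odd — θ-integrand is odd under cosθ→−cosθ; I=0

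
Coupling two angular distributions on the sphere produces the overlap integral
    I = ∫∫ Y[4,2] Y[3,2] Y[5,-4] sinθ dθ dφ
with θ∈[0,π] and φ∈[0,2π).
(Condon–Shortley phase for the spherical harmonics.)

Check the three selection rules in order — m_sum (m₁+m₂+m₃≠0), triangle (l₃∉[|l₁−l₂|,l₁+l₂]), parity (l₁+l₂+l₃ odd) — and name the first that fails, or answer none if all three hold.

azimuthal sum: 2 + 2 − 4 = 0  ✓
1 ≤ 5 ≤ 7 (triangle on l)  ✓
L = 4 + 3 + 5 = 12 (even)  ✓

none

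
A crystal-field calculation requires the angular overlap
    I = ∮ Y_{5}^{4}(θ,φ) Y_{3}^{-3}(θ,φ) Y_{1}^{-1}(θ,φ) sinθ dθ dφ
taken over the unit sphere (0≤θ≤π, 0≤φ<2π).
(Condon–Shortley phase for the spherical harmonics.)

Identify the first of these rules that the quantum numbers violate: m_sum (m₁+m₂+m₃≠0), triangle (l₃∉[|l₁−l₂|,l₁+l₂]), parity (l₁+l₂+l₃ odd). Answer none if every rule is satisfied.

triangle

azimuthal sum: 4 − 3 − 1 = 0  ✓
2 ≤ 1 ≤ 8 (triangle on l)  ✗
L = 5 + 3 + 1 = 9 (odd)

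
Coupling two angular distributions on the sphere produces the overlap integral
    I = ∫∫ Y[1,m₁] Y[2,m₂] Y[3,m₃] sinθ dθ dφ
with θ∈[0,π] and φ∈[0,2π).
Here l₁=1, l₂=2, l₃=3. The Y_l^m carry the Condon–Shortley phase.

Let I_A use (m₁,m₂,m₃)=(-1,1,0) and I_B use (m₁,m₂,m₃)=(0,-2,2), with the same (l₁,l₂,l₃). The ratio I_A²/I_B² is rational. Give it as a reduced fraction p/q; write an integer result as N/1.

3/5

Same 1,2,3: normalisation and zero-m 3j drop out of the ratio.
A: Δ: 0! 2! 4! / 7! → 1/105; sum: t=0:+1/12 = 1/12; 3j²(1 2 3; -1 1 0) = Δ·Π!·Σ² = 1/35  (sign -1)
B: Δ: 0! 2! 4! / 7! → 1/105; sum: t=0:+1/24 = 1/24; 3j²(1 2 3; 0 -2 2) = Δ·Π!·Σ² = 1/21  (sign -1)
I_A²/I_B² = (1/35)/(1/21) = 3/5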